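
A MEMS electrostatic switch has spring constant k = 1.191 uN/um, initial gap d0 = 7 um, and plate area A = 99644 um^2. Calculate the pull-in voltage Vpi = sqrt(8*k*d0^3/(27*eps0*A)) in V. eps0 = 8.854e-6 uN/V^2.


Step 1: Compute numerator: 8 * k * d0^3 = 8 * 1.191 * 7^3 = 3268.104
Step 2: Compute denominator: 27 * eps0 * A = 27 * 8.854e-6 * 99644 = 23.820695
Step 3: Vpi = sqrt(3268.104 / 23.820695)
Vpi = 11.71 V


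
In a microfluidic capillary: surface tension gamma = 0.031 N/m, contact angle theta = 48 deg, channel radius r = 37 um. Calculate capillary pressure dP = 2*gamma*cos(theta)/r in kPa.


Step 1: cos(48 deg) = 0.6691
Step 2: Convert r to m: r = 37e-6 m
Step 3: dP = 2 * 0.031 * 0.6691 / 37e-6 = 1121.2 Pa
Step 4: Convert Pa to kPa (divide by 1000).
dP = 1.12 kPa


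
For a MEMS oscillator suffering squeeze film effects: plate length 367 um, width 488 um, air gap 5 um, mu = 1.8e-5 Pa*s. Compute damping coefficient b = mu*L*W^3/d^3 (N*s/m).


Step 1: Convert to SI.
L = 367e-6 m, W = 488e-6 m, d = 5e-6 m
Step 2: W^3 = (488e-6)^3 = 1.16e-10 m^3
Step 3: d^3 = (5e-6)^3 = 1.25e-16 m^3
Step 4: b = 1.8e-5 * 367e-6 * 1.16e-10 / 1.25e-16
b = 6.14e-03 N*s/m


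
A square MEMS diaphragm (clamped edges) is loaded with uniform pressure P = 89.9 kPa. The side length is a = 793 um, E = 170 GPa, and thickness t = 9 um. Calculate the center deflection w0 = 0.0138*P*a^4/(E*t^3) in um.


Step 1: Convert pressure to compatible units (E is in GPa, so P in GPa).
P = 89.9 kPa = 89.9e-6 GPa
Step 2: Compute numerator: 0.0138 * P * a^4.
a^4 = 793^4 = 395451064801
numerator = 0.0138 * 89.9e-6 * 395451064801 = 4.906045e+05
Step 3: Compute denominator: E * t^3 = 170 * 9^3 = 123930
Step 4: w0 = numerator / denominator = 4.906045e+05 / 123930 = 3.9587 um


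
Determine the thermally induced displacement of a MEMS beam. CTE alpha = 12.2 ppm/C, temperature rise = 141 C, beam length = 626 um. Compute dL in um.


Step 1: Convert CTE: alpha = 12.2 ppm/C = 12.2e-6 /C
Step 2: dL = 12.2e-6 * 141 * 626
dL = 1.0768 um


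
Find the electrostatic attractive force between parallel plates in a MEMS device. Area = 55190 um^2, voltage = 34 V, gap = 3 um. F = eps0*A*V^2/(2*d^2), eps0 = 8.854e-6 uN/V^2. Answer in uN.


Step 1: Identify parameters.
eps0 = 8.854e-6 uN/V^2, A = 55190 um^2, V = 34 V, d = 3 um
Step 2: Compute V^2 = 34^2 = 1156
Step 3: Compute d^2 = 3^2 = 9
Step 4: F = 0.5 * 8.854e-6 * 55190 * 1156 / 9
F = 31.382 uN


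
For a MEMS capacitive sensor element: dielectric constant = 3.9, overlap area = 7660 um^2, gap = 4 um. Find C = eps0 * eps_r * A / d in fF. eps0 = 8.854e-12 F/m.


Step 1: Convert area to m^2: A = 7660e-12 m^2
Step 2: Convert gap to m: d = 4e-6 m
Step 3: C = eps0 * eps_r * A / d
C = 8.854e-12 * 3.9 * 7660e-12 / 4e-6
Step 4: Convert to fF (multiply by 1e15).
C = 66.13 fF


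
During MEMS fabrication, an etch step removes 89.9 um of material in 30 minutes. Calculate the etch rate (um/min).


Step 1: Etch rate = depth / time
Step 2: rate = 89.9 / 30
rate = 2.997 um/min


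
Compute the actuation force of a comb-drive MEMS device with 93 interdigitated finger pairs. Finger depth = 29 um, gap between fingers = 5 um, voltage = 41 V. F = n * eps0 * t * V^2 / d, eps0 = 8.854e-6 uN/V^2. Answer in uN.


Step 1: Parameters: n=93, eps0=8.854e-6 uN/V^2, t=29 um, V=41 V, d=5 um
Step 2: V^2 = 1681
Step 3: F = 93 * 8.854e-6 * 29 * 1681 / 5
F = 8.028 uN


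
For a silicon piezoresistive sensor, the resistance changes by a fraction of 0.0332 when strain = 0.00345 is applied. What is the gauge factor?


Step 1: Identify values.
dR/R = 0.0332, strain = 0.00345
Step 2: GF = (dR/R) / strain = 0.0332 / 0.00345
GF = 9.6


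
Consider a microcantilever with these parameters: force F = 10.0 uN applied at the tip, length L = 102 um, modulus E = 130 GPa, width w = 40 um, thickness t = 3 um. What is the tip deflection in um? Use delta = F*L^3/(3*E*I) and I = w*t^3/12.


Step 1: Calculate the second moment of area.
I = w * t^3 / 12 = 40 * 3^3 / 12 = 90.0 um^4
Step 2: Convert E to consistent units (1 GPa = 1000 uN/um^2).
E = 130 GPa = 130000 uN/um^2
Step 3: Calculate tip deflection.
delta = F * L^3 / (3 * E * I)
delta = 10.0 * 102^3 / (3 * 130000 * 90.0)
delta = 0.3023 um


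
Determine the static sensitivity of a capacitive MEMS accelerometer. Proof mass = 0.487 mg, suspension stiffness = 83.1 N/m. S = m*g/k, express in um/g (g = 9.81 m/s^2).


Step 1: Convert mass: m = 0.487 mg = 4.87e-07 kg
Step 2: S = m * g / k = 4.87e-07 * 9.81 / 83.1
Step 3: S = 5.75e-08 m/g
Step 4: Convert to um/g: S = 0.057 um/g


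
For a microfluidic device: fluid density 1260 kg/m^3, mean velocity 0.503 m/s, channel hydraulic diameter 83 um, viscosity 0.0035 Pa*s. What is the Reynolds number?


Step 1: Convert Dh to meters: Dh = 83e-6 m
Step 2: Re = rho * v * Dh / mu
Re = 1260 * 0.503 * 83e-6 / 0.0035
Re = 15.03


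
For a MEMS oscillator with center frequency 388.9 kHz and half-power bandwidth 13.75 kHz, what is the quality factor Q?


Step 1: Q = f0 / bandwidth
Step 2: Q = 388.9 / 13.75
Q = 28.3


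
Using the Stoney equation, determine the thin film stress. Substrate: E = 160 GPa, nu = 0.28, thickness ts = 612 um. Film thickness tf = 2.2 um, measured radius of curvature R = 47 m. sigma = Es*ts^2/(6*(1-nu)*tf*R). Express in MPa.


Step 1: Compute numerator: Es * ts^2 = 160 * 612^2 = 59927040 (GPa*um^2)
Step 2: Compute denominator (R in um): 6*(1-nu)*tf*R = 6*0.72*2.2*47e6 = 446688000.0 (um^2)
Step 3: sigma (GPa) = 59927040 / 446688000.0 = 1.34159e-01 GPa
Step 4: Convert to MPa (x1000): sigma = 134.2 MPa


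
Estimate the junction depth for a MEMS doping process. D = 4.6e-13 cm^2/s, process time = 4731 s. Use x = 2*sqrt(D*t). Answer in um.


Step 1: Compute D*t = 4.6e-13 * 4731 = 2.17626e-09 cm^2
Step 2: sqrt(D*t) = 4.665e-05 cm
Step 3: x = 2 * 4.665e-05 cm = 9.33e-05 cm
Step 4: Convert to um (1 cm = 1e4 um): x = 0.933 um


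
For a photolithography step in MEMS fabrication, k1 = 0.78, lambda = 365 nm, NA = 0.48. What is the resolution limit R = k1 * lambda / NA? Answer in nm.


Step 1: Identify values: k1 = 0.78, lambda = 365 nm, NA = 0.48
Step 2: R = k1 * lambda / NA
R = 0.78 * 365 / 0.48
R = 593.1 nm


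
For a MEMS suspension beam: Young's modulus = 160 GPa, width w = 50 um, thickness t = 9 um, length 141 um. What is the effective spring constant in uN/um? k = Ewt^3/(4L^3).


Step 1: Convert E to consistent units (1 GPa = 1000 uN/um^2).
E = 160 GPa = 160000 uN/um^2
Step 2: Compute t^3 = 9^3 = 729
Step 3: Compute L^3 = 141^3 = 2803221
Step 4: k = 160000 * 50 * 729 / (4 * 2803221)
k = 520.116 uN/um


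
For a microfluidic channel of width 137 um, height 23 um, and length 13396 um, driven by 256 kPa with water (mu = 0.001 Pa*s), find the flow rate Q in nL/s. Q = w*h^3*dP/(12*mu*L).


Step 1: Convert all dimensions to SI (meters).
w = 137e-6 m, h = 23e-6 m, L = 13396e-6 m, dP = 256e3 Pa
Step 2: Q = w * h^3 * dP / (12 * mu * L)
Q = 137e-6 * (23e-6)^3 * 256e3 / (12 * 0.001 * 13396e-6) = 2.6545301e-09 m^3/s
Step 3: Convert Q from m^3/s to nL/s (1 m^3 = 1e12 nL, so multiply by 1e12).
Q = 2654.53 nL/s


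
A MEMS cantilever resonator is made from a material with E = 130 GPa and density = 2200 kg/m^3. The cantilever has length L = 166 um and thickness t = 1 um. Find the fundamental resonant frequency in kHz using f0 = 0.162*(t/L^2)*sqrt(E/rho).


Step 1: Convert units to SI.
t_SI = 1e-6 m, L_SI = 166e-6 m
Step 2: Calculate sqrt(E/rho).
sqrt(130e9 / 2200) = 7687.06 m/s
Step 3: Compute f0.
f0 = 0.162 * 1e-6 / (166e-6)^2 * 7687.06 = 45191.7 Hz = 45.19 kHz


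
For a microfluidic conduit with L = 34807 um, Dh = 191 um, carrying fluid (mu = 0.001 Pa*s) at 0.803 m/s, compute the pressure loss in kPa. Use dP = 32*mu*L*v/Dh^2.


Step 1: Convert to SI: L = 34807e-6 m, Dh = 191e-6 m
Step 2: dP = 32 * 0.001 * 34807e-6 * 0.803 / (191e-6)^2
Step 3: dP = 24516.89 Pa
Step 4: Convert to kPa: dP = 24.52 kPa


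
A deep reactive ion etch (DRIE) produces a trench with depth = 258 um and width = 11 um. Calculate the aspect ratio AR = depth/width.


Step 1: AR = depth / width
Step 2: AR = 258 / 11
AR = 23.5


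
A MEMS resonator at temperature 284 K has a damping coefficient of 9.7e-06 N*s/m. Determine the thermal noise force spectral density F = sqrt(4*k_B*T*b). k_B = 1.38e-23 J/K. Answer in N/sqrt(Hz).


Step 1: Compute 4 * k_B * T * b
= 4 * 1.38e-23 * 284 * 9.7e-06
= 1.5206e-25 N^2/Hz
Step 2: F_noise = sqrt(1.5206e-25)
F_noise = 3.90e-13 N/sqrt(Hz)


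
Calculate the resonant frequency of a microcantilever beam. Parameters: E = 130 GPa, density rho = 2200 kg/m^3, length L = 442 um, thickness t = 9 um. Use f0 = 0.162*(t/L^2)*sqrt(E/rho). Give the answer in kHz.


Step 1: Convert units to SI.
t_SI = 9e-6 m, L_SI = 442e-6 m
Step 2: Calculate sqrt(E/rho).
sqrt(130e9 / 2200) = 7687.06 m/s
Step 3: Compute f0.
f0 = 0.162 * 9e-6 / (442e-6)^2 * 7687.06 = 57368.5 Hz = 57.37 kHz


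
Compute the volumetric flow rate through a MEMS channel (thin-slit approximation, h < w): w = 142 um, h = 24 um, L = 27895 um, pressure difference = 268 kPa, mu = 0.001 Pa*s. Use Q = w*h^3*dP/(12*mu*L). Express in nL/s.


Step 1: Convert all dimensions to SI (meters).
w = 142e-6 m, h = 24e-6 m, L = 27895e-6 m, dP = 268e3 Pa
Step 2: Q = w * h^3 * dP / (12 * mu * L)
Q = 142e-6 * (24e-6)^3 * 268e3 / (12 * 0.001 * 27895e-6) = 1.57162617e-09 m^3/s
Step 3: Convert Q from m^3/s to nL/s (1 m^3 = 1e12 nL, so multiply by 1e12).
Q = 1571.626 nL/s


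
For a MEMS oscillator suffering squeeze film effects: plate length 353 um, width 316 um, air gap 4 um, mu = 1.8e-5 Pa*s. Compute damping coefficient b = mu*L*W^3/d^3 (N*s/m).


Step 1: Convert to SI.
L = 353e-6 m, W = 316e-6 m, d = 4e-6 m
Step 2: W^3 = (316e-6)^3 = 3.16e-11 m^3
Step 3: d^3 = (4e-6)^3 = 6.40e-17 m^3
Step 4: b = 1.8e-5 * 353e-6 * 3.16e-11 / 6.40e-17
b = 3.13e-03 N*s/m


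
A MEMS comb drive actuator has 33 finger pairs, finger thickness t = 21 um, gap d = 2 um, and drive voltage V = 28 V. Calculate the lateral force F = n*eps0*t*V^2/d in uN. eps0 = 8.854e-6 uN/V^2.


Step 1: Parameters: n=33, eps0=8.854e-6 uN/V^2, t=21 um, V=28 V, d=2 um
Step 2: V^2 = 784
Step 3: F = 33 * 8.854e-6 * 21 * 784 / 2
F = 2.405 uN


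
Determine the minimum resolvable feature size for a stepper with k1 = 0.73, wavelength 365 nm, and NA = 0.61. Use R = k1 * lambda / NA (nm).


Step 1: Identify values: k1 = 0.73, lambda = 365 nm, NA = 0.61
Step 2: R = k1 * lambda / NA
R = 0.73 * 365 / 0.61
R = 436.8 nm


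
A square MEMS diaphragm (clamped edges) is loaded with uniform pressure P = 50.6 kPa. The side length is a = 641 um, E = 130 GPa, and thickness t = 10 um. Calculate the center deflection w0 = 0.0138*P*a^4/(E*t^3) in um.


Step 1: Convert pressure to compatible units (E is in GPa, so P in GPa).
P = 50.6 kPa = 50.6e-6 GPa
Step 2: Compute numerator: 0.0138 * P * a^4.
a^4 = 641^4 = 168823196161
numerator = 0.0138 * 50.6e-6 * 168823196161 = 1.17886e+05
Step 3: Compute denominator: E * t^3 = 130 * 10^3 = 130000
Step 4: w0 = numerator / denominator = 1.17886e+05 / 130000 = 0.9068 um


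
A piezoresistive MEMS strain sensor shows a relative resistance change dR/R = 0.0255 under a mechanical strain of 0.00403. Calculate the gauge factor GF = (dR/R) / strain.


Step 1: Identify values.
dR/R = 0.0255, strain = 0.00403
Step 2: GF = (dR/R) / strain = 0.0255 / 0.00403
GF = 6.3


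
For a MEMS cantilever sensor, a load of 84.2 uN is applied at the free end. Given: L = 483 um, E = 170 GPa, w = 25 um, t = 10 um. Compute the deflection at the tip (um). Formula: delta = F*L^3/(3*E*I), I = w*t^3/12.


Step 1: Calculate the second moment of area.
I = w * t^3 / 12 = 25 * 10^3 / 12 = 2083.3333 um^4
Step 2: Convert E to consistent units (1 GPa = 1000 uN/um^2).
E = 170 GPa = 170000 uN/um^2
Step 3: Calculate tip deflection.
delta = F * L^3 / (3 * E * I)
delta = 84.2 * 483^3 / (3 * 170000 * 2083.3333)
delta = 8.9294 um


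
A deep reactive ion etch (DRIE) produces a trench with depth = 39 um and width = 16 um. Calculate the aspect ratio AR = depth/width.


Step 1: AR = depth / width
Step 2: AR = 39 / 16
AR = 2.4


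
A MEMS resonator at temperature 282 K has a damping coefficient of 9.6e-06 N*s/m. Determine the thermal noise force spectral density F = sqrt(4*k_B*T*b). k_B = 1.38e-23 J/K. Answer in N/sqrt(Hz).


Step 1: Compute 4 * k_B * T * b
= 4 * 1.38e-23 * 282 * 9.6e-06
= 1.4944e-25 N^2/Hz
Step 2: F_noise = sqrt(1.4944e-25)
F_noise = 3.87e-13 N/sqrt(Hz)


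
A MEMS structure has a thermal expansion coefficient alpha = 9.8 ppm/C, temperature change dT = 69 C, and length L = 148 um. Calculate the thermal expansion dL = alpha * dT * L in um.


Step 1: Convert CTE: alpha = 9.8 ppm/C = 9.8e-6 /C
Step 2: dL = 9.8e-6 * 69 * 148
dL = 0.1001 um


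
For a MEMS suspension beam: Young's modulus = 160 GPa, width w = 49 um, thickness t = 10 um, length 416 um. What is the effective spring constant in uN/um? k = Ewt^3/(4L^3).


Step 1: Convert E to consistent units (1 GPa = 1000 uN/um^2).
E = 160 GPa = 160000 uN/um^2
Step 2: Compute t^3 = 10^3 = 1000
Step 3: Compute L^3 = 416^3 = 71991296
Step 4: k = 160000 * 49 * 1000 / (4 * 71991296)
k = 27.2255 uN/um


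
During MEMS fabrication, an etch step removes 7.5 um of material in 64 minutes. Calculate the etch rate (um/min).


Step 1: Etch rate = depth / time
Step 2: rate = 7.5 / 64
rate = 0.117 um/min


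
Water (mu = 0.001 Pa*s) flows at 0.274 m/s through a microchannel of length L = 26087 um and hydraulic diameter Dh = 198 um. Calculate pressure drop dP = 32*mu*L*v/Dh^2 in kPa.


Step 1: Convert to SI: L = 26087e-6 m, Dh = 198e-6 m
Step 2: dP = 32 * 0.001 * 26087e-6 * 0.274 / (198e-6)^2
Step 3: dP = 5834.37 Pa
Step 4: Convert to kPa: dP = 5.83 kPa


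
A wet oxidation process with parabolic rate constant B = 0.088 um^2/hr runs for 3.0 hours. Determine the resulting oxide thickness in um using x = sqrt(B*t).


Step 1: Compute B*t = 0.088 * 3.0 = 0.264
Step 2: x = sqrt(0.264)
x = 0.514 um


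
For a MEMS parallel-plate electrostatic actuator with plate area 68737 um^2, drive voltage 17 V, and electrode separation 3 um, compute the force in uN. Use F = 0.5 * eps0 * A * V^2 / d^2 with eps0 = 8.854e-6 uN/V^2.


Step 1: Identify parameters.
eps0 = 8.854e-6 uN/V^2, A = 68737 um^2, V = 17 V, d = 3 um
Step 2: Compute V^2 = 17^2 = 289
Step 3: Compute d^2 = 3^2 = 9
Step 4: F = 0.5 * 8.854e-6 * 68737 * 289 / 9
F = 9.771 uN


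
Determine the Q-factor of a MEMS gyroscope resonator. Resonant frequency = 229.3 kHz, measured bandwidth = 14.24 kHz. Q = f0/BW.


Step 1: Q = f0 / bandwidth
Step 2: Q = 229.3 / 14.24
Q = 16.1


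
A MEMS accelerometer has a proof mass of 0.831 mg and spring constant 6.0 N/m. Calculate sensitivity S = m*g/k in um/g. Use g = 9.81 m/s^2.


Step 1: Convert mass: m = 0.831 mg = 8.31e-07 kg
Step 2: S = m * g / k = 8.31e-07 * 9.81 / 6.0
Step 3: S = 1.36e-06 m/g
Step 4: Convert to um/g: S = 1.359 um/g


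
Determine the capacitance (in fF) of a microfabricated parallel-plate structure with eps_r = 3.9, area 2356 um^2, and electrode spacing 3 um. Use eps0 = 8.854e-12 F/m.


Step 1: Convert area to m^2: A = 2356e-12 m^2
Step 2: Convert gap to m: d = 3e-6 m
Step 3: C = eps0 * eps_r * A / d
C = 8.854e-12 * 3.9 * 2356e-12 / 3e-6
Step 4: Convert to fF (multiply by 1e15).
C = 27.12 fF


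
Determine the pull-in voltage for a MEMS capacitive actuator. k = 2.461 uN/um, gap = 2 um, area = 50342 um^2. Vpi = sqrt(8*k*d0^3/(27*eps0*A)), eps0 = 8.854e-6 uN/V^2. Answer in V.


Step 1: Compute numerator: 8 * k * d0^3 = 8 * 2.461 * 2^3 = 157.504
Step 2: Compute denominator: 27 * eps0 * A = 27 * 8.854e-6 * 50342 = 12.034658
Step 3: Vpi = sqrt(157.504 / 12.034658)
Vpi = 3.62 V


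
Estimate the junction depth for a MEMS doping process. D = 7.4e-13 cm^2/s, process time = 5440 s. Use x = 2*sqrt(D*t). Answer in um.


Step 1: Compute D*t = 7.4e-13 * 5440 = 4.0256e-09 cm^2
Step 2: sqrt(D*t) = 6.34476e-05 cm
Step 3: x = 2 * 6.34476e-05 cm = 1.268952e-04 cm
Step 4: Convert to um (1 cm = 1e4 um): x = 1.269 um


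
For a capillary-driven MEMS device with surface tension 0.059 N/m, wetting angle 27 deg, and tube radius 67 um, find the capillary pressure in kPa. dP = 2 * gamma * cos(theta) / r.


Step 1: cos(27 deg) = 0.891
Step 2: Convert r to m: r = 67e-6 m
Step 3: dP = 2 * 0.059 * 0.891 / 67e-6 = 1569.2 Pa
Step 4: Convert Pa to kPa (divide by 1000).
dP = 1.57 kPa


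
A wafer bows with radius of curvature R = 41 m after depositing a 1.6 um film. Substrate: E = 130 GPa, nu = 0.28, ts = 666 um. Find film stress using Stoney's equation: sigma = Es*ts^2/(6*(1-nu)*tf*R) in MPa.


Step 1: Compute numerator: Es * ts^2 = 130 * 666^2 = 57662280 (GPa*um^2)
Step 2: Compute denominator (R in um): 6*(1-nu)*tf*R = 6*0.72*1.6*41e6 = 283392000.0 (um^2)
Step 3: sigma (GPa) = 57662280 / 283392000.0 = 2.03472e-01 GPa
Step 4: Convert to MPa (x1000): sigma = 203.5 MPa


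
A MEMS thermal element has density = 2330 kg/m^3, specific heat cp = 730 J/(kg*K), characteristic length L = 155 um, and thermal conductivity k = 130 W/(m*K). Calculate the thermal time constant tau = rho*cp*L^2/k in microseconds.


Step 1: Convert L to m: L = 155e-6 m
Step 2: L^2 = (155e-6)^2 = 2.4025e-08 m^2
Step 3: tau = 2330 * 730 * 2.4025e-08 / 130 = 3.143394e-04 s
Step 4: Convert to microseconds (multiply by 1e6).
tau = 314.339 us


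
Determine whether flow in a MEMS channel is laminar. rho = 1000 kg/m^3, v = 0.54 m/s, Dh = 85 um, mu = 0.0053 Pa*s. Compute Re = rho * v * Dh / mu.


Step 1: Convert Dh to meters: Dh = 85e-6 m
Step 2: Re = rho * v * Dh / mu
Re = 1000 * 0.54 * 85e-6 / 0.0053
Re = 8.66
Since Re = 8.66 is below ~2300, the flow is laminar.


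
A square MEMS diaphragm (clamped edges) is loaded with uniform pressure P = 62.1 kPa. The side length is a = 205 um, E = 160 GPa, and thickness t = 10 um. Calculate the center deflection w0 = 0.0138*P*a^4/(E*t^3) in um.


Step 1: Convert pressure to compatible units (E is in GPa, so P in GPa).
P = 62.1 kPa = 62.1e-6 GPa
Step 2: Compute numerator: 0.0138 * P * a^4.
a^4 = 205^4 = 1766100625
numerator = 0.0138 * 62.1e-6 * 1766100625 = 1.514e+03
Step 3: Compute denominator: E * t^3 = 160 * 10^3 = 160000
Step 4: w0 = numerator / denominator = 1.514e+03 / 160000 = 0.0095 um


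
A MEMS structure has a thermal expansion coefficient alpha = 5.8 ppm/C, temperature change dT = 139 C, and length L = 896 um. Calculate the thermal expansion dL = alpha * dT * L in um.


Step 1: Convert CTE: alpha = 5.8 ppm/C = 5.8e-6 /C
Step 2: dL = 5.8e-6 * 139 * 896
dL = 0.7224 um


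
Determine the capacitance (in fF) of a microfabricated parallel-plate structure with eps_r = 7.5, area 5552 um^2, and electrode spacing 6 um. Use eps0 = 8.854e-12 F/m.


Step 1: Convert area to m^2: A = 5552e-12 m^2
Step 2: Convert gap to m: d = 6e-6 m
Step 3: C = eps0 * eps_r * A / d
C = 8.854e-12 * 7.5 * 5552e-12 / 6e-6
Step 4: Convert to fF (multiply by 1e15).
C = 61.45 fF


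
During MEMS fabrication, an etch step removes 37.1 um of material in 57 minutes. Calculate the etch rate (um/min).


Step 1: Etch rate = depth / time
Step 2: rate = 37.1 / 57
rate = 0.651 um/min


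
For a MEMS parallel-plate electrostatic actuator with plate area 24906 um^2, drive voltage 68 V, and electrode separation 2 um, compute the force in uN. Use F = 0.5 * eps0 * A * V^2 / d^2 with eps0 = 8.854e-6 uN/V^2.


Step 1: Identify parameters.
eps0 = 8.854e-6 uN/V^2, A = 24906 um^2, V = 68 V, d = 2 um
Step 2: Compute V^2 = 68^2 = 4624
Step 3: Compute d^2 = 2^2 = 4
Step 4: F = 0.5 * 8.854e-6 * 24906 * 4624 / 4
F = 127.459 uN


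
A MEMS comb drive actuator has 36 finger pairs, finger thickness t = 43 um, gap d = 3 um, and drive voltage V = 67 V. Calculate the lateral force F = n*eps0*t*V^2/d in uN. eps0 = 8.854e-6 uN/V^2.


Step 1: Parameters: n=36, eps0=8.854e-6 uN/V^2, t=43 um, V=67 V, d=3 um
Step 2: V^2 = 4489
Step 3: F = 36 * 8.854e-6 * 43 * 4489 / 3
F = 20.509 uN


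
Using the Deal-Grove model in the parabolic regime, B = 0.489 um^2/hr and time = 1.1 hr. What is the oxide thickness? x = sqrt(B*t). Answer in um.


Step 1: Compute B*t = 0.489 * 1.1 = 0.5379
Step 2: x = sqrt(0.5379)
x = 0.733 um


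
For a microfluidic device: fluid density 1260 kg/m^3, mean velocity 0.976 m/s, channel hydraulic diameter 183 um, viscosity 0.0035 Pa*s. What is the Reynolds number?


Step 1: Convert Dh to meters: Dh = 183e-6 m
Step 2: Re = rho * v * Dh / mu
Re = 1260 * 0.976 * 183e-6 / 0.0035
Re = 64.299


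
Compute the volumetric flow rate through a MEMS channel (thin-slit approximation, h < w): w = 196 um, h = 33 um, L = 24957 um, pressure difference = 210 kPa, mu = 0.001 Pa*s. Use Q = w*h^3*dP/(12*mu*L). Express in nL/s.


Step 1: Convert all dimensions to SI (meters).
w = 196e-6 m, h = 33e-6 m, L = 24957e-6 m, dP = 210e3 Pa
Step 2: Q = w * h^3 * dP / (12 * mu * L)
Q = 196e-6 * (33e-6)^3 * 210e3 / (12 * 0.001 * 24957e-6) = 4.93905157e-09 m^3/s
Step 3: Convert Q from m^3/s to nL/s (1 m^3 = 1e12 nL, so multiply by 1e12).
Q = 4939.052 nL/s


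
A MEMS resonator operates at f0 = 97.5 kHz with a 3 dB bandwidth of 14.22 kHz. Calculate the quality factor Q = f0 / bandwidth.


Step 1: Q = f0 / bandwidth
Step 2: Q = 97.5 / 14.22
Q = 6.9


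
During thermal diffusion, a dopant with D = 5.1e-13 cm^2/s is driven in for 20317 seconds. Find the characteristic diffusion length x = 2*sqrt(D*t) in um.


Step 1: Compute D*t = 5.1e-13 * 20317 = 1.036167e-08 cm^2
Step 2: sqrt(D*t) = 1.01792e-04 cm
Step 3: x = 2 * 1.01792e-04 cm = 2.03584e-04 cm
Step 4: Convert to um (1 cm = 1e4 um): x = 2.036 um


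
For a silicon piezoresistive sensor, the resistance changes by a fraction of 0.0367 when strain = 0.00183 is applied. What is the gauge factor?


Step 1: Identify values.
dR/R = 0.0367, strain = 0.00183
Step 2: GF = (dR/R) / strain = 0.0367 / 0.00183
GF = 20.1


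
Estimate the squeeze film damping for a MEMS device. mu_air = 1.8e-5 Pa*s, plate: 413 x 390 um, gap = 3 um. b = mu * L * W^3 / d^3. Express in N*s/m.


Step 1: Convert to SI.
L = 413e-6 m, W = 390e-6 m, d = 3e-6 m
Step 2: W^3 = (390e-6)^3 = 5.93e-11 m^3
Step 3: d^3 = (3e-6)^3 = 2.70e-17 m^3
Step 4: b = 1.8e-5 * 413e-6 * 5.93e-11 / 2.70e-17
b = 1.63e-02 N*s/m


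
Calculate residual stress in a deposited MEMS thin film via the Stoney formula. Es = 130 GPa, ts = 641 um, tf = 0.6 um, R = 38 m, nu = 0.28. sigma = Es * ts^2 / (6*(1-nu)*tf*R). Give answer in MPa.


Step 1: Compute numerator: Es * ts^2 = 130 * 641^2 = 53414530 (GPa*um^2)
Step 2: Compute denominator (R in um): 6*(1-nu)*tf*R = 6*0.72*0.6*38e6 = 98496000.0 (um^2)
Step 3: sigma (GPa) = 53414530 / 98496000.0 = 5.42302e-01 GPa
Step 4: Convert to MPa (x1000): sigma = 542.3 MPa


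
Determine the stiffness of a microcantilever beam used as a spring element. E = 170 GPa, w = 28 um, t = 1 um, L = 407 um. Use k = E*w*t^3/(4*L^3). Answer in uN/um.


Step 1: Convert E to consistent units (1 GPa = 1000 uN/um^2).
E = 170 GPa = 170000 uN/um^2
Step 2: Compute t^3 = 1^3 = 1
Step 3: Compute L^3 = 407^3 = 67419143
Step 4: k = 170000 * 28 * 1 / (4 * 67419143)
k = 0.0177 uN/um


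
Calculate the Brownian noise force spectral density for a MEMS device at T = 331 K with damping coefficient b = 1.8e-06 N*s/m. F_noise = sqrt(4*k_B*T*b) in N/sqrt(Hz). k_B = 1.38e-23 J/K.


Step 1: Compute 4 * k_B * T * b
= 4 * 1.38e-23 * 331 * 1.8e-06
= 3.2888e-26 N^2/Hz
Step 2: F_noise = sqrt(3.2888e-26)
F_noise = 1.81e-13 N/sqrt(Hz)


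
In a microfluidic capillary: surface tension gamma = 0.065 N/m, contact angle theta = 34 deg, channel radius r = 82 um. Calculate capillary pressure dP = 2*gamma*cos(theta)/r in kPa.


Step 1: cos(34 deg) = 0.829
Step 2: Convert r to m: r = 82e-6 m
Step 3: dP = 2 * 0.065 * 0.829 / 82e-6 = 1314.3 Pa
Step 4: Convert Pa to kPa (divide by 1000).
dP = 1.31 kPa


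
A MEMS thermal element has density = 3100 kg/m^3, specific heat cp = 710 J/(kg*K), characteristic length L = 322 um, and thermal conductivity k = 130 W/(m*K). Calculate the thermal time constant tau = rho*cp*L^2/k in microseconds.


Step 1: Convert L to m: L = 322e-6 m
Step 2: L^2 = (322e-6)^2 = 1.03684e-07 m^2
Step 3: tau = 3100 * 710 * 1.03684e-07 / 130 = 1.7554499e-03 s
Step 4: Convert to microseconds (multiply by 1e6).
tau = 1755.45 us


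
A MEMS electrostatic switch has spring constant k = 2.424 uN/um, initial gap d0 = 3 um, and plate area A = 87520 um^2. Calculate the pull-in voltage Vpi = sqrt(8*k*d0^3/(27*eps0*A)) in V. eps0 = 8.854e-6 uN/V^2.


Step 1: Compute numerator: 8 * k * d0^3 = 8 * 2.424 * 3^3 = 523.584
Step 2: Compute denominator: 27 * eps0 * A = 27 * 8.854e-6 * 87520 = 20.922356
Step 3: Vpi = sqrt(523.584 / 20.922356)
Vpi = 5.0 V


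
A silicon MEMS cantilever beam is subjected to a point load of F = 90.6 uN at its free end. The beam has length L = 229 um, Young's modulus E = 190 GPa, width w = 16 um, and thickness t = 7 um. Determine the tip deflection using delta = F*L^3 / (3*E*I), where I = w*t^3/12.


Step 1: Calculate the second moment of area.
I = w * t^3 / 12 = 16 * 7^3 / 12 = 457.3333 um^4
Step 2: Convert E to consistent units (1 GPa = 1000 uN/um^2).
E = 190 GPa = 190000 uN/um^2
Step 3: Calculate tip deflection.
delta = F * L^3 / (3 * E * I)
delta = 90.6 * 229^3 / (3 * 190000 * 457.3333)
delta = 4.1738 um


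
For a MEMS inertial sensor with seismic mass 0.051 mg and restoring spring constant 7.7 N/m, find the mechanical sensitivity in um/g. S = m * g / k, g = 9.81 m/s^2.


Step 1: Convert mass: m = 0.051 mg = 5.10e-08 kg
Step 2: S = m * g / k = 5.10e-08 * 9.81 / 7.7
Step 3: S = 6.50e-08 m/g
Step 4: Convert to um/g: S = 0.065 um/g


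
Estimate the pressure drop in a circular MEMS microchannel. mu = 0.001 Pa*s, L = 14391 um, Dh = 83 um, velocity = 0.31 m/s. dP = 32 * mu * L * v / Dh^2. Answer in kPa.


Step 1: Convert to SI: L = 14391e-6 m, Dh = 83e-6 m
Step 2: dP = 32 * 0.001 * 14391e-6 * 0.31 / (83e-6)^2
Step 3: dP = 20722.71 Pa
Step 4: Convert to kPa: dP = 20.72 kPa


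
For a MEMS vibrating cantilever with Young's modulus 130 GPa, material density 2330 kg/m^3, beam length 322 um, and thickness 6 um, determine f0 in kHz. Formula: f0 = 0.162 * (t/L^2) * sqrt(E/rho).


Step 1: Convert units to SI.
t_SI = 6e-6 m, L_SI = 322e-6 m
Step 2: Calculate sqrt(E/rho).
sqrt(130e9 / 2330) = 7469.54 m/s
Step 3: Compute f0.
f0 = 0.162 * 6e-6 / (322e-6)^2 * 7469.54 = 70024.2 Hz = 70.02 kHz


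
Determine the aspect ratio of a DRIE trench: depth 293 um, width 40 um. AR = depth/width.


Step 1: AR = depth / width
Step 2: AR = 293 / 40
AR = 7.3


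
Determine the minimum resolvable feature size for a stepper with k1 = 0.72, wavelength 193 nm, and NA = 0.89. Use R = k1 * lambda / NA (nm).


Step 1: Identify values: k1 = 0.72, lambda = 193 nm, NA = 0.89
Step 2: R = k1 * lambda / NA
R = 0.72 * 193 / 0.89
R = 156.1 nm


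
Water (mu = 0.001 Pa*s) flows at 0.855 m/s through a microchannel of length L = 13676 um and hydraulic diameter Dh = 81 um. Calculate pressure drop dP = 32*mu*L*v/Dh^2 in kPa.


Step 1: Convert to SI: L = 13676e-6 m, Dh = 81e-6 m
Step 2: dP = 32 * 0.001 * 13676e-6 * 0.855 / (81e-6)^2
Step 3: dP = 57030.23 Pa
Step 4: Convert to kPa: dP = 57.03 kPa


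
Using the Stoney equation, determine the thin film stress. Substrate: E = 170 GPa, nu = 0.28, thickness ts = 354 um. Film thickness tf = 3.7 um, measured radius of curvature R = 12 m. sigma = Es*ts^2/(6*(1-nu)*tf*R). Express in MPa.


Step 1: Compute numerator: Es * ts^2 = 170 * 354^2 = 21303720 (GPa*um^2)
Step 2: Compute denominator (R in um): 6*(1-nu)*tf*R = 6*0.72*3.7*12e6 = 191808000.0 (um^2)
Step 3: sigma (GPa) = 21303720 / 191808000.0 = 1.11068e-01 GPa
Step 4: Convert to MPa (x1000): sigma = 111.1 MPa


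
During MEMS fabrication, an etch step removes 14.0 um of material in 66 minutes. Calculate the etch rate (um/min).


Step 1: Etch rate = depth / time
Step 2: rate = 14.0 / 66
rate = 0.212 um/min


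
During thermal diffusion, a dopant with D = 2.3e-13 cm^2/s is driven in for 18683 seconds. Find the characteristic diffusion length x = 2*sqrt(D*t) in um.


Step 1: Compute D*t = 2.3e-13 * 18683 = 4.29709e-09 cm^2
Step 2: sqrt(D*t) = 6.55522e-05 cm
Step 3: x = 2 * 6.55522e-05 cm = 1.311044e-04 cm
Step 4: Convert to um (1 cm = 1e4 um): x = 1.311 um


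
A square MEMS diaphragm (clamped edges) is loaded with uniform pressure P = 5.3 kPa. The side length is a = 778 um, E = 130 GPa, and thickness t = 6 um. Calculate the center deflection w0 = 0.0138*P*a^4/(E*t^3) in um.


Step 1: Convert pressure to compatible units (E is in GPa, so P in GPa).
P = 5.3 kPa = 5.3e-6 GPa
Step 2: Compute numerator: 0.0138 * P * a^4.
a^4 = 778^4 = 366368720656
numerator = 0.0138 * 5.3e-6 * 366368720656 = 2.67962e+04
Step 3: Compute denominator: E * t^3 = 130 * 6^3 = 28080
Step 4: w0 = numerator / denominator = 2.67962e+04 / 28080 = 0.9543 um


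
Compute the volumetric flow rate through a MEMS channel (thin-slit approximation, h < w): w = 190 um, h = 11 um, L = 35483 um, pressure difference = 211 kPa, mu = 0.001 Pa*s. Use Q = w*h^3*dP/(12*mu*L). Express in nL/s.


Step 1: Convert all dimensions to SI (meters).
w = 190e-6 m, h = 11e-6 m, L = 35483e-6 m, dP = 211e3 Pa
Step 2: Q = w * h^3 * dP / (12 * mu * L)
Q = 190e-6 * (11e-6)^3 * 211e3 / (12 * 0.001 * 35483e-6) = 1.2531773e-10 m^3/s
Step 3: Convert Q from m^3/s to nL/s (1 m^3 = 1e12 nL, so multiply by 1e12).
Q = 125.318 nL/s


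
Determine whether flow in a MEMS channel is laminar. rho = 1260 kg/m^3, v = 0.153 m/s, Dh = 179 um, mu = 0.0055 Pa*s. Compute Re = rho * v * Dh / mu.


Step 1: Convert Dh to meters: Dh = 179e-6 m
Step 2: Re = rho * v * Dh / mu
Re = 1260 * 0.153 * 179e-6 / 0.0055
Re = 6.274
Since Re = 6.274 is below ~2300, the flow is laminar.


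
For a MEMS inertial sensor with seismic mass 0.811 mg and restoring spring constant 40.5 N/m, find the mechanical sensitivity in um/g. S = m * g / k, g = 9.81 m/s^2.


Step 1: Convert mass: m = 0.811 mg = 8.11e-07 kg
Step 2: S = m * g / k = 8.11e-07 * 9.81 / 40.5
Step 3: S = 1.96e-07 m/g
Step 4: Convert to um/g: S = 0.196 um/g


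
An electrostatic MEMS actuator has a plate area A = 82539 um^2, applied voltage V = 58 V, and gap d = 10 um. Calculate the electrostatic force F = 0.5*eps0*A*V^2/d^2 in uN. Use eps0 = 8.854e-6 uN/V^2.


Step 1: Identify parameters.
eps0 = 8.854e-6 uN/V^2, A = 82539 um^2, V = 58 V, d = 10 um
Step 2: Compute V^2 = 58^2 = 3364
Step 3: Compute d^2 = 10^2 = 100
Step 4: F = 0.5 * 8.854e-6 * 82539 * 3364 / 100
F = 12.292 uN


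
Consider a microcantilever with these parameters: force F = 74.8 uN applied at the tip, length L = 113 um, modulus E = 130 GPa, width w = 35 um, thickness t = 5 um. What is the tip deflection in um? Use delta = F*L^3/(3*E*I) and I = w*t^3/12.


Step 1: Calculate the second moment of area.
I = w * t^3 / 12 = 35 * 5^3 / 12 = 364.5833 um^4
Step 2: Convert E to consistent units (1 GPa = 1000 uN/um^2).
E = 130 GPa = 130000 uN/um^2
Step 3: Calculate tip deflection.
delta = F * L^3 / (3 * E * I)
delta = 74.8 * 113^3 / (3 * 130000 * 364.5833)
delta = 0.7591 um


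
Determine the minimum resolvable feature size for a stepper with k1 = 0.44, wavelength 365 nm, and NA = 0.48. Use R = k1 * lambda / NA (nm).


Step 1: Identify values: k1 = 0.44, lambda = 365 nm, NA = 0.48
Step 2: R = k1 * lambda / NA
R = 0.44 * 365 / 0.48
R = 334.6 nm


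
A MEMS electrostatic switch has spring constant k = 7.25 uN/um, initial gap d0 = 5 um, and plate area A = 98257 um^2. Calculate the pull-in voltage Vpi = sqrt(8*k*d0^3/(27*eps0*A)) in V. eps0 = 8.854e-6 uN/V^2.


Step 1: Compute numerator: 8 * k * d0^3 = 8 * 7.25 * 5^3 = 7250.0
Step 2: Compute denominator: 27 * eps0 * A = 27 * 8.854e-6 * 98257 = 23.489122
Step 3: Vpi = sqrt(7250.0 / 23.489122)
Vpi = 17.57 V


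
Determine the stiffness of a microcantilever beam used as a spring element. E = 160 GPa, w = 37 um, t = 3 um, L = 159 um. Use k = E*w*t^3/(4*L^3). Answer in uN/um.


Step 1: Convert E to consistent units (1 GPa = 1000 uN/um^2).
E = 160 GPa = 160000 uN/um^2
Step 2: Compute t^3 = 3^3 = 27
Step 3: Compute L^3 = 159^3 = 4019679
Step 4: k = 160000 * 37 * 27 / (4 * 4019679)
k = 9.9411 uN/um


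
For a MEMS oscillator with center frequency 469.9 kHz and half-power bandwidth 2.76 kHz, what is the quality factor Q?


Step 1: Q = f0 / bandwidth
Step 2: Q = 469.9 / 2.76
Q = 170.3


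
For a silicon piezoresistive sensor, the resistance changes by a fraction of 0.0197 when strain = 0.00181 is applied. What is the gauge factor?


Step 1: Identify values.
dR/R = 0.0197, strain = 0.00181
Step 2: GF = (dR/R) / strain = 0.0197 / 0.00181
GF = 10.9


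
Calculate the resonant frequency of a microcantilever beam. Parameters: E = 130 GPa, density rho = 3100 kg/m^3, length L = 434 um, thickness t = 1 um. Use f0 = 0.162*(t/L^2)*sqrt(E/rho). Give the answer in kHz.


Step 1: Convert units to SI.
t_SI = 1e-6 m, L_SI = 434e-6 m
Step 2: Calculate sqrt(E/rho).
sqrt(130e9 / 3100) = 6475.76 m/s
Step 3: Compute f0.
f0 = 0.162 * 1e-6 / (434e-6)^2 * 6475.76 = 5569.6 Hz = 5.57 kHz


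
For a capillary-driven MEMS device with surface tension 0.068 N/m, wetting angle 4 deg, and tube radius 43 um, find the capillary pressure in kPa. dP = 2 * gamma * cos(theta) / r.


Step 1: cos(4 deg) = 0.9976
Step 2: Convert r to m: r = 43e-6 m
Step 3: dP = 2 * 0.068 * 0.9976 / 43e-6 = 3155.2 Pa
Step 4: Convert Pa to kPa (divide by 1000).
dP = 3.16 kPa


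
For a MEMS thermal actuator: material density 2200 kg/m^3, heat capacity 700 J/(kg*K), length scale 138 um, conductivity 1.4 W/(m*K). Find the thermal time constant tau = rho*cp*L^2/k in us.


Step 1: Convert L to m: L = 138e-6 m
Step 2: L^2 = (138e-6)^2 = 1.9044e-08 m^2
Step 3: tau = 2200 * 700 * 1.9044e-08 / 1.4 = 2.09484e-02 s
Step 4: Convert to microseconds (multiply by 1e6).
tau = 20948.4 us


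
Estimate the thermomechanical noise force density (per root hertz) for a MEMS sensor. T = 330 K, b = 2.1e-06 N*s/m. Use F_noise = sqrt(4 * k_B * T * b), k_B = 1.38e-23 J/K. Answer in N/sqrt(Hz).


Step 1: Compute 4 * k_B * T * b
= 4 * 1.38e-23 * 330 * 2.1e-06
= 3.8254e-26 N^2/Hz
Step 2: F_noise = sqrt(3.8254e-26)
F_noise = 1.96e-13 N/sqrt(Hz)


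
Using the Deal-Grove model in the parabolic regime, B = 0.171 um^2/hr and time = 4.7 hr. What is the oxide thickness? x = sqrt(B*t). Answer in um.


Step 1: Compute B*t = 0.171 * 4.7 = 0.8037
Step 2: x = sqrt(0.8037)
x = 0.896 um


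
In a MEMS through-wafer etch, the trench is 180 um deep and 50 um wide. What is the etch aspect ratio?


Step 1: AR = depth / width
Step 2: AR = 180 / 50
AR = 3.6


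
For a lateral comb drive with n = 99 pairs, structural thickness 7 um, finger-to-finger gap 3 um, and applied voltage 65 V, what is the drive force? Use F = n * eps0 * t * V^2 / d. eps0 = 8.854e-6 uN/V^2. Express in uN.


Step 1: Parameters: n=99, eps0=8.854e-6 uN/V^2, t=7 um, V=65 V, d=3 um
Step 2: V^2 = 4225
Step 3: F = 99 * 8.854e-6 * 7 * 4225 / 3
F = 8.641 uN


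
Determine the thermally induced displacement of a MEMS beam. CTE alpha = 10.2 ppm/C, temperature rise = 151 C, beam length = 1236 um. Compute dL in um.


Step 1: Convert CTE: alpha = 10.2 ppm/C = 10.2e-6 /C
Step 2: dL = 10.2e-6 * 151 * 1236
dL = 1.9037 um


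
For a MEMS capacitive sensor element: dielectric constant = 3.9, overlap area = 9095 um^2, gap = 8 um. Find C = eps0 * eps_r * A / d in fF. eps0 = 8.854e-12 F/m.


Step 1: Convert area to m^2: A = 9095e-12 m^2
Step 2: Convert gap to m: d = 8e-6 m
Step 3: C = eps0 * eps_r * A / d
C = 8.854e-12 * 3.9 * 9095e-12 / 8e-6
Step 4: Convert to fF (multiply by 1e15).
C = 39.26 fF


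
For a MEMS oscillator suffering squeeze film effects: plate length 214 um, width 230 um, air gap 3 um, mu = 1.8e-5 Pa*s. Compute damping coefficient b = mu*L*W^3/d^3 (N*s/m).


Step 1: Convert to SI.
L = 214e-6 m, W = 230e-6 m, d = 3e-6 m
Step 2: W^3 = (230e-6)^3 = 1.22e-11 m^3
Step 3: d^3 = (3e-6)^3 = 2.70e-17 m^3
Step 4: b = 1.8e-5 * 214e-6 * 1.22e-11 / 2.70e-17
b = 1.74e-03 N*s/m


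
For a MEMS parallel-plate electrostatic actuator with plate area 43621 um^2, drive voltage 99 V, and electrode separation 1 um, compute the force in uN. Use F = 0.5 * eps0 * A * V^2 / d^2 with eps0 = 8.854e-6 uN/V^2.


Step 1: Identify parameters.
eps0 = 8.854e-6 uN/V^2, A = 43621 um^2, V = 99 V, d = 1 um
Step 2: Compute V^2 = 99^2 = 9801
Step 3: Compute d^2 = 1^2 = 1
Step 4: F = 0.5 * 8.854e-6 * 43621 * 9801 / 1
F = 1892.673 uN


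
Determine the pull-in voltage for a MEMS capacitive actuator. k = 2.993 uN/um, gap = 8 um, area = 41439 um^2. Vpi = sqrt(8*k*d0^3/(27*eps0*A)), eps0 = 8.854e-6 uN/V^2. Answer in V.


Step 1: Compute numerator: 8 * k * d0^3 = 8 * 2.993 * 8^3 = 12259.328
Step 2: Compute denominator: 27 * eps0 * A = 27 * 8.854e-6 * 41439 = 9.906324
Step 3: Vpi = sqrt(12259.328 / 9.906324)
Vpi = 35.18 V


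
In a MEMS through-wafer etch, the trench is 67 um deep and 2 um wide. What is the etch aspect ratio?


Step 1: AR = depth / width
Step 2: AR = 67 / 2
AR = 33.5


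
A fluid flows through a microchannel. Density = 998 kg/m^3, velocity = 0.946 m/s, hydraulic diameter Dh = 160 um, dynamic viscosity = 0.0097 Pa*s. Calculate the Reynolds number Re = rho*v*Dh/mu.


Step 1: Convert Dh to meters: Dh = 160e-6 m
Step 2: Re = rho * v * Dh / mu
Re = 998 * 0.946 * 160e-6 / 0.0097
Re = 15.573


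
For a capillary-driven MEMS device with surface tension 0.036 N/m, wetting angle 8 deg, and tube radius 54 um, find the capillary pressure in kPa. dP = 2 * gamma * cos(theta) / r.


Step 1: cos(8 deg) = 0.9903
Step 2: Convert r to m: r = 54e-6 m
Step 3: dP = 2 * 0.036 * 0.9903 / 54e-6 = 1320.4 Pa
Step 4: Convert Pa to kPa (divide by 1000).
dP = 1.32 kPa


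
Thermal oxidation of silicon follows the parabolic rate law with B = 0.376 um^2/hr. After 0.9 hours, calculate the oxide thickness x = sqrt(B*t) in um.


Step 1: Compute B*t = 0.376 * 0.9 = 0.3384
Step 2: x = sqrt(0.3384)
x = 0.582 um


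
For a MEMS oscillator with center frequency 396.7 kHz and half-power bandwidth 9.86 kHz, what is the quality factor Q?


Step 1: Q = f0 / bandwidth
Step 2: Q = 396.7 / 9.86
Q = 40.2


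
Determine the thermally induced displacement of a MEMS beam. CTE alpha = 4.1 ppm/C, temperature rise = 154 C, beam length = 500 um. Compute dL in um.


Step 1: Convert CTE: alpha = 4.1 ppm/C = 4.1e-6 /C
Step 2: dL = 4.1e-6 * 154 * 500
dL = 0.3157 um


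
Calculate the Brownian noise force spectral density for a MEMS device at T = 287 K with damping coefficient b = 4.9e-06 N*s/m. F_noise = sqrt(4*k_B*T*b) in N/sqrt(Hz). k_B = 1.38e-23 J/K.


Step 1: Compute 4 * k_B * T * b
= 4 * 1.38e-23 * 287 * 4.9e-06
= 7.7628e-26 N^2/Hz
Step 2: F_noise = sqrt(7.7628e-26)
F_noise = 2.79e-13 N/sqrt(Hz)


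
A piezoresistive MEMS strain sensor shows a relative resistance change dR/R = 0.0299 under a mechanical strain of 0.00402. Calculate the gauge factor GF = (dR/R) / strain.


Step 1: Identify values.
dR/R = 0.0299, strain = 0.00402
Step 2: GF = (dR/R) / strain = 0.0299 / 0.00402
GF = 7.4


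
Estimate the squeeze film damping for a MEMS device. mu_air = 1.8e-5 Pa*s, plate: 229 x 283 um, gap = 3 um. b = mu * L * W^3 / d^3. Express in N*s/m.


Step 1: Convert to SI.
L = 229e-6 m, W = 283e-6 m, d = 3e-6 m
Step 2: W^3 = (283e-6)^3 = 2.27e-11 m^3
Step 3: d^3 = (3e-6)^3 = 2.70e-17 m^3
Step 4: b = 1.8e-5 * 229e-6 * 2.27e-11 / 2.70e-17
b = 3.46e-03 N*s/m


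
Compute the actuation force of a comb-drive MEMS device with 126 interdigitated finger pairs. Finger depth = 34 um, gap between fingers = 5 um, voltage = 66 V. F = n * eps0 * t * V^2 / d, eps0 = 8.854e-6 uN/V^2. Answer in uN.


Step 1: Parameters: n=126, eps0=8.854e-6 uN/V^2, t=34 um, V=66 V, d=5 um
Step 2: V^2 = 4356
Step 3: F = 126 * 8.854e-6 * 34 * 4356 / 5
F = 33.045 uN


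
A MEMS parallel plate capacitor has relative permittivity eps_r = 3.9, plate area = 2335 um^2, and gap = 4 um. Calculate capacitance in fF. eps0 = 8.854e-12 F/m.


Step 1: Convert area to m^2: A = 2335e-12 m^2
Step 2: Convert gap to m: d = 4e-6 m
Step 3: C = eps0 * eps_r * A / d
C = 8.854e-12 * 3.9 * 2335e-12 / 4e-6
Step 4: Convert to fF (multiply by 1e15).
C = 20.16 fF
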